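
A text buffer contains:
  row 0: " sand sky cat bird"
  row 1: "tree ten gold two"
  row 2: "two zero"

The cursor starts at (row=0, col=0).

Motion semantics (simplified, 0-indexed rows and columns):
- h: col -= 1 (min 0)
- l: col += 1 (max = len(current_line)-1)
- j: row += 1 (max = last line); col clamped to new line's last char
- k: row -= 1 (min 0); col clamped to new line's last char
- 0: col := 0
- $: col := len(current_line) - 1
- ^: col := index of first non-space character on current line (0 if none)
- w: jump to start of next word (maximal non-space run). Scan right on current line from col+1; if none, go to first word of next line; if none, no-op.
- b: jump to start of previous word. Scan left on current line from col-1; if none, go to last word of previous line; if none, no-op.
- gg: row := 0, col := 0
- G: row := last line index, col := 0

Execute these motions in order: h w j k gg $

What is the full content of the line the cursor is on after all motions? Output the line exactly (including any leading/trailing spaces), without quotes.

Answer:  sand sky cat bird

Derivation:
After 1 (h): row=0 col=0 char='_'
After 2 (w): row=0 col=1 char='s'
After 3 (j): row=1 col=1 char='r'
After 4 (k): row=0 col=1 char='s'
After 5 (gg): row=0 col=0 char='_'
After 6 ($): row=0 col=17 char='d'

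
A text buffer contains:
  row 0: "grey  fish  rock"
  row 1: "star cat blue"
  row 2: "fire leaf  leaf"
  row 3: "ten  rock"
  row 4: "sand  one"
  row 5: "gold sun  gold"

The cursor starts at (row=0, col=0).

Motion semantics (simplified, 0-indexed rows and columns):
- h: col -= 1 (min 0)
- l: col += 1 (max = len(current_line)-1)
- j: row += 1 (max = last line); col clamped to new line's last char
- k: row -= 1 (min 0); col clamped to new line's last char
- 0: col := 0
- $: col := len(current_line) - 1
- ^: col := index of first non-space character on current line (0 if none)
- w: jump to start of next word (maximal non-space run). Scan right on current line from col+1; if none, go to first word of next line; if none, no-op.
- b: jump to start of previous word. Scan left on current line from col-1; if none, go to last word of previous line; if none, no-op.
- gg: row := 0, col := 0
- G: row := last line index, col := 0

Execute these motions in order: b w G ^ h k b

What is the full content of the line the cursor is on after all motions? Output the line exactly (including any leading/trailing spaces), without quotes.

After 1 (b): row=0 col=0 char='g'
After 2 (w): row=0 col=6 char='f'
After 3 (G): row=5 col=0 char='g'
After 4 (^): row=5 col=0 char='g'
After 5 (h): row=5 col=0 char='g'
After 6 (k): row=4 col=0 char='s'
After 7 (b): row=3 col=5 char='r'

Answer: ten  rock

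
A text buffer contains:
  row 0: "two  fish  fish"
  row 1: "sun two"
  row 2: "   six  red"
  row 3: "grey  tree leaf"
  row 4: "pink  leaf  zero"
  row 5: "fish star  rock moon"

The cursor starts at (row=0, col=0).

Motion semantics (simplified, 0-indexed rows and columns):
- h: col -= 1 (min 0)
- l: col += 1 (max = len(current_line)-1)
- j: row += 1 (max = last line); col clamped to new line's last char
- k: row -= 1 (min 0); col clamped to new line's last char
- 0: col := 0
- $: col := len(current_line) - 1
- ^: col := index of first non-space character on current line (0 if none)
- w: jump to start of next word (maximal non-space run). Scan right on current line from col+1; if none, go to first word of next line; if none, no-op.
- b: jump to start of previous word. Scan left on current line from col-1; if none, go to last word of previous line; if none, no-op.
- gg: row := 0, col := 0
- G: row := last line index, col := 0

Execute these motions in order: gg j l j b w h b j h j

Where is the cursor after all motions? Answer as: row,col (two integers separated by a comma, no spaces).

After 1 (gg): row=0 col=0 char='t'
After 2 (j): row=1 col=0 char='s'
After 3 (l): row=1 col=1 char='u'
After 4 (j): row=2 col=1 char='_'
After 5 (b): row=1 col=4 char='t'
After 6 (w): row=2 col=3 char='s'
After 7 (h): row=2 col=2 char='_'
After 8 (b): row=1 col=4 char='t'
After 9 (j): row=2 col=4 char='i'
After 10 (h): row=2 col=3 char='s'
After 11 (j): row=3 col=3 char='y'

Answer: 3,3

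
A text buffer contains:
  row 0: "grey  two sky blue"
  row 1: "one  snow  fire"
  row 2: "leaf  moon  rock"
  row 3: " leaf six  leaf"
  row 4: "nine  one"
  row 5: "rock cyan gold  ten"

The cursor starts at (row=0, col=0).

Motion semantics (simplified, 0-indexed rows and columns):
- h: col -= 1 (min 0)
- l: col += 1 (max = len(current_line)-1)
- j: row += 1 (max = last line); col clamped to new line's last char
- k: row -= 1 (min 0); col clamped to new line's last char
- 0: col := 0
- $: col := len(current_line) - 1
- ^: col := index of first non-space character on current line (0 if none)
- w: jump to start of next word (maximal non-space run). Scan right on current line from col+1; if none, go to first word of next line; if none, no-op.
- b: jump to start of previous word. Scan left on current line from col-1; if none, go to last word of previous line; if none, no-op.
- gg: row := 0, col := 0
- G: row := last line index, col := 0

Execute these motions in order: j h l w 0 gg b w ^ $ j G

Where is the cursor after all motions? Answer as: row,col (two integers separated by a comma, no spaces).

Answer: 5,0

Derivation:
After 1 (j): row=1 col=0 char='o'
After 2 (h): row=1 col=0 char='o'
After 3 (l): row=1 col=1 char='n'
After 4 (w): row=1 col=5 char='s'
After 5 (0): row=1 col=0 char='o'
After 6 (gg): row=0 col=0 char='g'
After 7 (b): row=0 col=0 char='g'
After 8 (w): row=0 col=6 char='t'
After 9 (^): row=0 col=0 char='g'
After 10 ($): row=0 col=17 char='e'
After 11 (j): row=1 col=14 char='e'
After 12 (G): row=5 col=0 char='r'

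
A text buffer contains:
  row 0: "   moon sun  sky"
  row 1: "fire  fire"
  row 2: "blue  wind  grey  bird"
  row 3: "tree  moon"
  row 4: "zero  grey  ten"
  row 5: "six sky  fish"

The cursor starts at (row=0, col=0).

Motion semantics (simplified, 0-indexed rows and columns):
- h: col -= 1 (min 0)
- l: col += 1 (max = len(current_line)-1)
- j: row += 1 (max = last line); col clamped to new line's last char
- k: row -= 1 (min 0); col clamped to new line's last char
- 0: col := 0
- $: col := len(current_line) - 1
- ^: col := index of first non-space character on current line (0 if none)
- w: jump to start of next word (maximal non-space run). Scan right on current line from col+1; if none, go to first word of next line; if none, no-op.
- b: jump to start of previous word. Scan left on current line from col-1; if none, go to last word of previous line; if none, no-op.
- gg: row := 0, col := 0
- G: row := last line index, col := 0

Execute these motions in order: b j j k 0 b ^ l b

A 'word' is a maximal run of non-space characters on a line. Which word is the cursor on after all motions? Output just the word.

After 1 (b): row=0 col=0 char='_'
After 2 (j): row=1 col=0 char='f'
After 3 (j): row=2 col=0 char='b'
After 4 (k): row=1 col=0 char='f'
After 5 (0): row=1 col=0 char='f'
After 6 (b): row=0 col=13 char='s'
After 7 (^): row=0 col=3 char='m'
After 8 (l): row=0 col=4 char='o'
After 9 (b): row=0 col=3 char='m'

Answer: moon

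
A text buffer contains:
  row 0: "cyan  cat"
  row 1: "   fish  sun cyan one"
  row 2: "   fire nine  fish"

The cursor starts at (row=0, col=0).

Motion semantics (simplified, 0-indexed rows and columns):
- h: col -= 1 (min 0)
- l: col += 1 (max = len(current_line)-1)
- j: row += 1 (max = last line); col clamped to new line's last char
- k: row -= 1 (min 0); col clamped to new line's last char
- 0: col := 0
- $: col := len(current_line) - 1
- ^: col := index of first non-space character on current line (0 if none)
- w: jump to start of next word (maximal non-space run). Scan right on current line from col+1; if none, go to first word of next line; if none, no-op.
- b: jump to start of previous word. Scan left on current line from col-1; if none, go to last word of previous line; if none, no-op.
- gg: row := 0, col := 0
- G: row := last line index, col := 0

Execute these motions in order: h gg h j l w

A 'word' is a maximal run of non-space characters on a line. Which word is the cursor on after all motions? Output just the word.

After 1 (h): row=0 col=0 char='c'
After 2 (gg): row=0 col=0 char='c'
After 3 (h): row=0 col=0 char='c'
After 4 (j): row=1 col=0 char='_'
After 5 (l): row=1 col=1 char='_'
After 6 (w): row=1 col=3 char='f'

Answer: fish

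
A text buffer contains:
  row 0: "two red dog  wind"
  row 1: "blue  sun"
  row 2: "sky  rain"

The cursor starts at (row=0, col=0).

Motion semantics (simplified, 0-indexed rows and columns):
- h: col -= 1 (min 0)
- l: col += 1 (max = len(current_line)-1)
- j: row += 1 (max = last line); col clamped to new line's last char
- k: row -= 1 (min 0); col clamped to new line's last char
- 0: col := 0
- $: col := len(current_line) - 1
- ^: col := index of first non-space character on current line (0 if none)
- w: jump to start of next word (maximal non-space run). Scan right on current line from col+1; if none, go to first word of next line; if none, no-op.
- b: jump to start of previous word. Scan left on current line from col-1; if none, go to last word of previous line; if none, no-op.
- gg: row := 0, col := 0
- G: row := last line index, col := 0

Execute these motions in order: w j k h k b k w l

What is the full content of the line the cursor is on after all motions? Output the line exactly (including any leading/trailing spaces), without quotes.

After 1 (w): row=0 col=4 char='r'
After 2 (j): row=1 col=4 char='_'
After 3 (k): row=0 col=4 char='r'
After 4 (h): row=0 col=3 char='_'
After 5 (k): row=0 col=3 char='_'
After 6 (b): row=0 col=0 char='t'
After 7 (k): row=0 col=0 char='t'
After 8 (w): row=0 col=4 char='r'
After 9 (l): row=0 col=5 char='e'

Answer: two red dog  wind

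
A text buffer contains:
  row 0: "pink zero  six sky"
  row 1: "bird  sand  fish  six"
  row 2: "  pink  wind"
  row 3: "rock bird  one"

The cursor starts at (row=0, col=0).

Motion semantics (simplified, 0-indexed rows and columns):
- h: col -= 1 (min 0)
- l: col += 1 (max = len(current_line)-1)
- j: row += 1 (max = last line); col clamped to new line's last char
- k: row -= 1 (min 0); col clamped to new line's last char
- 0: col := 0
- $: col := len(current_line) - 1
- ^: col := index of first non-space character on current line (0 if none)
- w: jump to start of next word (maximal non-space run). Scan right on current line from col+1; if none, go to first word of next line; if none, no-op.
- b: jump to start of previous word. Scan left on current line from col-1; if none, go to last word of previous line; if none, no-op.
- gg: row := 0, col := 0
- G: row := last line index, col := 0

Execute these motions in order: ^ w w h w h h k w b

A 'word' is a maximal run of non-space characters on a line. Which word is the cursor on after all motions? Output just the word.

Answer: zero

Derivation:
After 1 (^): row=0 col=0 char='p'
After 2 (w): row=0 col=5 char='z'
After 3 (w): row=0 col=11 char='s'
After 4 (h): row=0 col=10 char='_'
After 5 (w): row=0 col=11 char='s'
After 6 (h): row=0 col=10 char='_'
After 7 (h): row=0 col=9 char='_'
After 8 (k): row=0 col=9 char='_'
After 9 (w): row=0 col=11 char='s'
After 10 (b): row=0 col=5 char='z'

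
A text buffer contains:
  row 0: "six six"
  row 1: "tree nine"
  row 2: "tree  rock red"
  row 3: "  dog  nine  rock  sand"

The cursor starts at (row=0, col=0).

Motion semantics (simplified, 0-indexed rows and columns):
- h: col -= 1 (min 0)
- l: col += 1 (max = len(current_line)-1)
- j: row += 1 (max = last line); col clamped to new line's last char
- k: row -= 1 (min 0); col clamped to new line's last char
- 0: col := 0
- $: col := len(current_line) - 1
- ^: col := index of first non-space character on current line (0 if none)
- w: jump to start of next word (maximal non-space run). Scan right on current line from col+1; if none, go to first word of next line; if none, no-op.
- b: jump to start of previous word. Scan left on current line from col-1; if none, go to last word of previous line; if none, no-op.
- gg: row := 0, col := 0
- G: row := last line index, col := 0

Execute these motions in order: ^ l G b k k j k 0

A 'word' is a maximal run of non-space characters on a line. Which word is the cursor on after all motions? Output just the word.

Answer: six

Derivation:
After 1 (^): row=0 col=0 char='s'
After 2 (l): row=0 col=1 char='i'
After 3 (G): row=3 col=0 char='_'
After 4 (b): row=2 col=11 char='r'
After 5 (k): row=1 col=8 char='e'
After 6 (k): row=0 col=6 char='x'
After 7 (j): row=1 col=6 char='i'
After 8 (k): row=0 col=6 char='x'
After 9 (0): row=0 col=0 char='s'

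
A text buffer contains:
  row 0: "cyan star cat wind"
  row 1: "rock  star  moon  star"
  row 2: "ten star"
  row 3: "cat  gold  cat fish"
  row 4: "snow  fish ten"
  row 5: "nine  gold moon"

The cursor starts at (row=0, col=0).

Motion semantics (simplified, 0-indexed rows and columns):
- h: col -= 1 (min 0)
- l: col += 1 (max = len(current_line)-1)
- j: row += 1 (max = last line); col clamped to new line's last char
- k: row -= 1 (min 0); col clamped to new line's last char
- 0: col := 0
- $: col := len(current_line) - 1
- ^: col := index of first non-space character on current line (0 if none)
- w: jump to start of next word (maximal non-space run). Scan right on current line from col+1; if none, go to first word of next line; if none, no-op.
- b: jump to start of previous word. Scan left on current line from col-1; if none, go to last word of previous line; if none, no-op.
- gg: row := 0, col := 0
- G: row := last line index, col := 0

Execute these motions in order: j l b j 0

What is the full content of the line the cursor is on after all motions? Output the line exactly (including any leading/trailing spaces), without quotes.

Answer: ten star

Derivation:
After 1 (j): row=1 col=0 char='r'
After 2 (l): row=1 col=1 char='o'
After 3 (b): row=1 col=0 char='r'
After 4 (j): row=2 col=0 char='t'
After 5 (0): row=2 col=0 char='t'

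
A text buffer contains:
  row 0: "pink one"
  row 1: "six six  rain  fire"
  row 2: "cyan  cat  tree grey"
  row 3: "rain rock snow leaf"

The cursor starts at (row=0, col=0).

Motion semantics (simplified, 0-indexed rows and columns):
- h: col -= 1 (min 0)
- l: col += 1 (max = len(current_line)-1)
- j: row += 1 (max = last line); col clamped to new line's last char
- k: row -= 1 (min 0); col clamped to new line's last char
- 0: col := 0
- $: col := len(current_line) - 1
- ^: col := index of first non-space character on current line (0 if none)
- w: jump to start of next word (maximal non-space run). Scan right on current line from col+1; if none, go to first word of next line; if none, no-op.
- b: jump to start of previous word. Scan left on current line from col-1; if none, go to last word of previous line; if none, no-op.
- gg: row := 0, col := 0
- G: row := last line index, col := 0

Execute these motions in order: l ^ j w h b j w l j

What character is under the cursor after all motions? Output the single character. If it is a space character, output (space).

Answer: c

Derivation:
After 1 (l): row=0 col=1 char='i'
After 2 (^): row=0 col=0 char='p'
After 3 (j): row=1 col=0 char='s'
After 4 (w): row=1 col=4 char='s'
After 5 (h): row=1 col=3 char='_'
After 6 (b): row=1 col=0 char='s'
After 7 (j): row=2 col=0 char='c'
After 8 (w): row=2 col=6 char='c'
After 9 (l): row=2 col=7 char='a'
After 10 (j): row=3 col=7 char='c'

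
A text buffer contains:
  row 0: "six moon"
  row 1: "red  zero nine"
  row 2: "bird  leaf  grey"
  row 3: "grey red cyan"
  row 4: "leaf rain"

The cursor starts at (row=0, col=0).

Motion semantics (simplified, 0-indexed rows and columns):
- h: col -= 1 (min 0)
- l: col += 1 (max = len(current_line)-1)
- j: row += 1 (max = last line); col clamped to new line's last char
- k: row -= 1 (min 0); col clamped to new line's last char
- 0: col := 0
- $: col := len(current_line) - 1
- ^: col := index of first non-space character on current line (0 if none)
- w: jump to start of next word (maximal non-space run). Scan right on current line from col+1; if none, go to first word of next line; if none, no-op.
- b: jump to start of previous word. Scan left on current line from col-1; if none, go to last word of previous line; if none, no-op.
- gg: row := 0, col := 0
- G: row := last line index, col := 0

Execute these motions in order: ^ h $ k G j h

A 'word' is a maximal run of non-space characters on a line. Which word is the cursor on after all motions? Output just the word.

After 1 (^): row=0 col=0 char='s'
After 2 (h): row=0 col=0 char='s'
After 3 ($): row=0 col=7 char='n'
After 4 (k): row=0 col=7 char='n'
After 5 (G): row=4 col=0 char='l'
After 6 (j): row=4 col=0 char='l'
After 7 (h): row=4 col=0 char='l'

Answer: leaf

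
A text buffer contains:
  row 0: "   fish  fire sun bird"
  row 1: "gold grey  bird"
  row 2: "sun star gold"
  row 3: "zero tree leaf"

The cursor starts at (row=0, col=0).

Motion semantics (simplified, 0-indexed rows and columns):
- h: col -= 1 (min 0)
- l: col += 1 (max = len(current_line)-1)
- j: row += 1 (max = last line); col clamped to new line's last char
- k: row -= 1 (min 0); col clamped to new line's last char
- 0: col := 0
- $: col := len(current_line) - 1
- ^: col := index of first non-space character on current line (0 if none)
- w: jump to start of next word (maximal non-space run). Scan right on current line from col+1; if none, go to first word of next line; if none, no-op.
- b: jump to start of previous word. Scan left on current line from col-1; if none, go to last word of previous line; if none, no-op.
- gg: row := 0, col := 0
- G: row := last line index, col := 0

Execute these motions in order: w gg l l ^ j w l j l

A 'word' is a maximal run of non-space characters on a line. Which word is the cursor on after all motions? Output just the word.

After 1 (w): row=0 col=3 char='f'
After 2 (gg): row=0 col=0 char='_'
After 3 (l): row=0 col=1 char='_'
After 4 (l): row=0 col=2 char='_'
After 5 (^): row=0 col=3 char='f'
After 6 (j): row=1 col=3 char='d'
After 7 (w): row=1 col=5 char='g'
After 8 (l): row=1 col=6 char='r'
After 9 (j): row=2 col=6 char='a'
After 10 (l): row=2 col=7 char='r'

Answer: star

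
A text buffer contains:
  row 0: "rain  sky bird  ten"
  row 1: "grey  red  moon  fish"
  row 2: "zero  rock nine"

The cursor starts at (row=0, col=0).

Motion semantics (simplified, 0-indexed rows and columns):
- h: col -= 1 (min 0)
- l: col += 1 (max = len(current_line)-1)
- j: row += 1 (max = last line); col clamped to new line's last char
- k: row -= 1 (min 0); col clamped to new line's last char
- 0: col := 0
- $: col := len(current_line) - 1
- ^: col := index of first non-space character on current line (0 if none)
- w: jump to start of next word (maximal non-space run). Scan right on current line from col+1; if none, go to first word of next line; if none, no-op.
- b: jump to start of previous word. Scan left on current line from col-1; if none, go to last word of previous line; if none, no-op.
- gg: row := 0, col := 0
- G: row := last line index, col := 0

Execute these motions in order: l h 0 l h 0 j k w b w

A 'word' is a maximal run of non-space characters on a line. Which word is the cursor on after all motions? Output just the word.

Answer: sky

Derivation:
After 1 (l): row=0 col=1 char='a'
After 2 (h): row=0 col=0 char='r'
After 3 (0): row=0 col=0 char='r'
After 4 (l): row=0 col=1 char='a'
After 5 (h): row=0 col=0 char='r'
After 6 (0): row=0 col=0 char='r'
After 7 (j): row=1 col=0 char='g'
After 8 (k): row=0 col=0 char='r'
After 9 (w): row=0 col=6 char='s'
After 10 (b): row=0 col=0 char='r'
After 11 (w): row=0 col=6 char='s'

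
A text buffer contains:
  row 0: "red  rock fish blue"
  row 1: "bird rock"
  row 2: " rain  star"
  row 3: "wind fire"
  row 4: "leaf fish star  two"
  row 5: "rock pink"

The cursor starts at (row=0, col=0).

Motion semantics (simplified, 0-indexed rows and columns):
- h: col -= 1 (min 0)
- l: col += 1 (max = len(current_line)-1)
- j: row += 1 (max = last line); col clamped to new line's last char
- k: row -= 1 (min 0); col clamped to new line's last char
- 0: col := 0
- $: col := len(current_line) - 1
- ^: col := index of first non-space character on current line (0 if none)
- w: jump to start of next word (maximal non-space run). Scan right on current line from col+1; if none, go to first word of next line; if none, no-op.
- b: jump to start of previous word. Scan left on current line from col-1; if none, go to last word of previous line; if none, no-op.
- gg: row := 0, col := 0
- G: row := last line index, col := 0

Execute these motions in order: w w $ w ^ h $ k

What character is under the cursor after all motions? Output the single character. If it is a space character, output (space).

After 1 (w): row=0 col=5 char='r'
After 2 (w): row=0 col=10 char='f'
After 3 ($): row=0 col=18 char='e'
After 4 (w): row=1 col=0 char='b'
After 5 (^): row=1 col=0 char='b'
After 6 (h): row=1 col=0 char='b'
After 7 ($): row=1 col=8 char='k'
After 8 (k): row=0 col=8 char='k'

Answer: k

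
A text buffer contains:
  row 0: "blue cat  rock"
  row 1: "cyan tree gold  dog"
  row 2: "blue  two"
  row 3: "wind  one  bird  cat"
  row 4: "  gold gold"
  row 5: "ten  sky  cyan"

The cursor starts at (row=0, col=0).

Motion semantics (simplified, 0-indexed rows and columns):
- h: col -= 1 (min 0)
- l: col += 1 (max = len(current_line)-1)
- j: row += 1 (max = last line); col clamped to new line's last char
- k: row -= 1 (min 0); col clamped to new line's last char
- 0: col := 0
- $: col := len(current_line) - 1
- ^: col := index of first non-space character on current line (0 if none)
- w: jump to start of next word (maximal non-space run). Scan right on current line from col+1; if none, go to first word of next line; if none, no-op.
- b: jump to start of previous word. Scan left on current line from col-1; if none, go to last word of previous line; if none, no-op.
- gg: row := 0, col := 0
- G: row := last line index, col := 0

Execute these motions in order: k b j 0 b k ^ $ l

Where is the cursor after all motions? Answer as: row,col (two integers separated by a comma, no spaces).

After 1 (k): row=0 col=0 char='b'
After 2 (b): row=0 col=0 char='b'
After 3 (j): row=1 col=0 char='c'
After 4 (0): row=1 col=0 char='c'
After 5 (b): row=0 col=10 char='r'
After 6 (k): row=0 col=10 char='r'
After 7 (^): row=0 col=0 char='b'
After 8 ($): row=0 col=13 char='k'
After 9 (l): row=0 col=13 char='k'

Answer: 0,13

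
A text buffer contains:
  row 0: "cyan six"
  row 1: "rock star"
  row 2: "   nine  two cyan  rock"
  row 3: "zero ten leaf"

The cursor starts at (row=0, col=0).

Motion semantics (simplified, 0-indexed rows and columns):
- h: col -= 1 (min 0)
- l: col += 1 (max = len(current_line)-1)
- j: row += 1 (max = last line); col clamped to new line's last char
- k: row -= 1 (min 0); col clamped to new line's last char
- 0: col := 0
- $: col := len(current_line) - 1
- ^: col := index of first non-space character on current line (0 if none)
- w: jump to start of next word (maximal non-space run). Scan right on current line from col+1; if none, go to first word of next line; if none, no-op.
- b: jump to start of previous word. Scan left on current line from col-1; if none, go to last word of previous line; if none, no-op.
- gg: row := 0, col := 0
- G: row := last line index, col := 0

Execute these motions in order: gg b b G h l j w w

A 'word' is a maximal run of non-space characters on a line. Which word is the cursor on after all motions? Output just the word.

After 1 (gg): row=0 col=0 char='c'
After 2 (b): row=0 col=0 char='c'
After 3 (b): row=0 col=0 char='c'
After 4 (G): row=3 col=0 char='z'
After 5 (h): row=3 col=0 char='z'
After 6 (l): row=3 col=1 char='e'
After 7 (j): row=3 col=1 char='e'
After 8 (w): row=3 col=5 char='t'
After 9 (w): row=3 col=9 char='l'

Answer: leaf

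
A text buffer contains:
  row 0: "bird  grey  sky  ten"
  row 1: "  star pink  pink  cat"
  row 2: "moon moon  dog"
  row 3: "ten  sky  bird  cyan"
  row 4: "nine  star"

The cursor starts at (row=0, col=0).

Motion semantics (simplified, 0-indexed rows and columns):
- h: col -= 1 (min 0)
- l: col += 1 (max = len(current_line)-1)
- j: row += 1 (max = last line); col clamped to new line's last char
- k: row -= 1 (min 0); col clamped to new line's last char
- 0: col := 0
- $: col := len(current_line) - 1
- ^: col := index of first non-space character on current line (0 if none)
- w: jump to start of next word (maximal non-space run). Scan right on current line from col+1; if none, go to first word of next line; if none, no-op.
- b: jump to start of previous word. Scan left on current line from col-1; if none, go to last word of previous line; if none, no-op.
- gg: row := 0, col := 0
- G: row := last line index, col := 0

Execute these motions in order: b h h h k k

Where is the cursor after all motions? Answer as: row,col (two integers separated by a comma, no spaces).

Answer: 0,0

Derivation:
After 1 (b): row=0 col=0 char='b'
After 2 (h): row=0 col=0 char='b'
After 3 (h): row=0 col=0 char='b'
After 4 (h): row=0 col=0 char='b'
After 5 (k): row=0 col=0 char='b'
After 6 (k): row=0 col=0 char='b'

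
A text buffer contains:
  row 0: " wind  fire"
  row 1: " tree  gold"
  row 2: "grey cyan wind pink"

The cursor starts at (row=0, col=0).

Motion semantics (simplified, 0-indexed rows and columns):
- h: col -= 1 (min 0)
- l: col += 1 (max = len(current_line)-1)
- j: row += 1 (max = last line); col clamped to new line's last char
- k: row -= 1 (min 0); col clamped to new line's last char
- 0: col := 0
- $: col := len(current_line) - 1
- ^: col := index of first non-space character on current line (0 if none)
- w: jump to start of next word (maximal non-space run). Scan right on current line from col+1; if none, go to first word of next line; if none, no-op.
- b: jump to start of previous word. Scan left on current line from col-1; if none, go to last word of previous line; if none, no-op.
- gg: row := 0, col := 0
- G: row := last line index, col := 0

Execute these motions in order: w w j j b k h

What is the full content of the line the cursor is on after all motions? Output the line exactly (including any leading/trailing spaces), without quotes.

After 1 (w): row=0 col=1 char='w'
After 2 (w): row=0 col=7 char='f'
After 3 (j): row=1 col=7 char='g'
After 4 (j): row=2 col=7 char='a'
After 5 (b): row=2 col=5 char='c'
After 6 (k): row=1 col=5 char='_'
After 7 (h): row=1 col=4 char='e'

Answer:  tree  gold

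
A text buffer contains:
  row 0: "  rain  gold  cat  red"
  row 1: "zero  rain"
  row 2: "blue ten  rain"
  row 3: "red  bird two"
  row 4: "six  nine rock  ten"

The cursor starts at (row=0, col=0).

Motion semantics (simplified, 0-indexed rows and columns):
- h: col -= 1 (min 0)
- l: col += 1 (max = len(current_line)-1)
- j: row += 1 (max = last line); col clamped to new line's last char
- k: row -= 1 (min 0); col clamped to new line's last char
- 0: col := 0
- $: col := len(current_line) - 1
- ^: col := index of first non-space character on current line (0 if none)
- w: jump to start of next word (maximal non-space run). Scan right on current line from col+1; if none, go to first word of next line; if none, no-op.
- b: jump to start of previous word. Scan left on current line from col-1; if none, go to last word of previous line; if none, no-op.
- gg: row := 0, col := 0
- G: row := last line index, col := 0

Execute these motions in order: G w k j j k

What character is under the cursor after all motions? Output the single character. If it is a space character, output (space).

After 1 (G): row=4 col=0 char='s'
After 2 (w): row=4 col=5 char='n'
After 3 (k): row=3 col=5 char='b'
After 4 (j): row=4 col=5 char='n'
After 5 (j): row=4 col=5 char='n'
After 6 (k): row=3 col=5 char='b'

Answer: b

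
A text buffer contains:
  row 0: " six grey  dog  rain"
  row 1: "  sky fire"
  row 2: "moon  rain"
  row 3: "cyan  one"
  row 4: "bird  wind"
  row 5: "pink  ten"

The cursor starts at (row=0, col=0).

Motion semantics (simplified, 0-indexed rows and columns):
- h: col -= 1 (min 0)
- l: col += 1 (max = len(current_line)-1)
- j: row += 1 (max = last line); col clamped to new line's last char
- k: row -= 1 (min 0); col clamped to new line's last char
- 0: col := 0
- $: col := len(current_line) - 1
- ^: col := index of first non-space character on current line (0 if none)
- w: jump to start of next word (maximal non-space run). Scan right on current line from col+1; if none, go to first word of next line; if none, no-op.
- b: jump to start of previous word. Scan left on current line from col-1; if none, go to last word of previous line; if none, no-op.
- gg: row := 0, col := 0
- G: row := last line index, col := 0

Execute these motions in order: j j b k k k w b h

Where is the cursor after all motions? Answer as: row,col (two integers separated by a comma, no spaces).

Answer: 0,4

Derivation:
After 1 (j): row=1 col=0 char='_'
After 2 (j): row=2 col=0 char='m'
After 3 (b): row=1 col=6 char='f'
After 4 (k): row=0 col=6 char='r'
After 5 (k): row=0 col=6 char='r'
After 6 (k): row=0 col=6 char='r'
After 7 (w): row=0 col=11 char='d'
After 8 (b): row=0 col=5 char='g'
After 9 (h): row=0 col=4 char='_'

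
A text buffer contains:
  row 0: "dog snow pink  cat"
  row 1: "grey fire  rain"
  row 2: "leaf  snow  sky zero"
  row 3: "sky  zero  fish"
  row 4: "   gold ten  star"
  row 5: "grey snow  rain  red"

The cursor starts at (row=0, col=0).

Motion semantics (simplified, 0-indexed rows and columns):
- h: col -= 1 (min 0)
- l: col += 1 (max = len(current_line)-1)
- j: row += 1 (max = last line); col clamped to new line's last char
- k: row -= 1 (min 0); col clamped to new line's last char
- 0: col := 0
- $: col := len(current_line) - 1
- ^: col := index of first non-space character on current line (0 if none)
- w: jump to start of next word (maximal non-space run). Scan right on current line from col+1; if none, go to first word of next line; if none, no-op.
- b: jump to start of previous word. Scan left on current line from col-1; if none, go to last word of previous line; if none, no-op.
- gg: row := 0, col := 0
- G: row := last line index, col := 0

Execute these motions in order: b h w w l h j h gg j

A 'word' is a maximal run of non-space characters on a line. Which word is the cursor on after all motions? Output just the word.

After 1 (b): row=0 col=0 char='d'
After 2 (h): row=0 col=0 char='d'
After 3 (w): row=0 col=4 char='s'
After 4 (w): row=0 col=9 char='p'
After 5 (l): row=0 col=10 char='i'
After 6 (h): row=0 col=9 char='p'
After 7 (j): row=1 col=9 char='_'
After 8 (h): row=1 col=8 char='e'
After 9 (gg): row=0 col=0 char='d'
After 10 (j): row=1 col=0 char='g'

Answer: grey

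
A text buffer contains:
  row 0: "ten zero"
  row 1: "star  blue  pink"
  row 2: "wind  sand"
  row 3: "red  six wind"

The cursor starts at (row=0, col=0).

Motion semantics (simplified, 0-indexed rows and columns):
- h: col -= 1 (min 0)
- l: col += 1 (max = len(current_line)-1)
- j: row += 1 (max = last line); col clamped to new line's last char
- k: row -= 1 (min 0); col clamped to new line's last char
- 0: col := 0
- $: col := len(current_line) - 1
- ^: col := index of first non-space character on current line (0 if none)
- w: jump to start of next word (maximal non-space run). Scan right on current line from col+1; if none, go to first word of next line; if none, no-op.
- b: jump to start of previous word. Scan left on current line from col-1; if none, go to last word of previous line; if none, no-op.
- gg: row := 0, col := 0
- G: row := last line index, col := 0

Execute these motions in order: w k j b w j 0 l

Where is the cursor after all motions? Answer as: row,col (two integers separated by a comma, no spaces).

After 1 (w): row=0 col=4 char='z'
After 2 (k): row=0 col=4 char='z'
After 3 (j): row=1 col=4 char='_'
After 4 (b): row=1 col=0 char='s'
After 5 (w): row=1 col=6 char='b'
After 6 (j): row=2 col=6 char='s'
After 7 (0): row=2 col=0 char='w'
After 8 (l): row=2 col=1 char='i'

Answer: 2,1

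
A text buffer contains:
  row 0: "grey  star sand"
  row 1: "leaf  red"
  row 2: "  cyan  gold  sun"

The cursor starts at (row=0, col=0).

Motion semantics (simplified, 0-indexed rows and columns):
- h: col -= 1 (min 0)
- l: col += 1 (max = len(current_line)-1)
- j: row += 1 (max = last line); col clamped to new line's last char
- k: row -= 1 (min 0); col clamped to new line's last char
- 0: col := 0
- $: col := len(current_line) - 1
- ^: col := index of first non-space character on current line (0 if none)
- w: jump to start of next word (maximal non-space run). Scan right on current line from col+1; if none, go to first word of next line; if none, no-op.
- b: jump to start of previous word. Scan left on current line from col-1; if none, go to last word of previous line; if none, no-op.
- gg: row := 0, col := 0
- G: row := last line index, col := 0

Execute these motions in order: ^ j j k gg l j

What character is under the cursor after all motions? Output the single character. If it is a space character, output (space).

Answer: e

Derivation:
After 1 (^): row=0 col=0 char='g'
After 2 (j): row=1 col=0 char='l'
After 3 (j): row=2 col=0 char='_'
After 4 (k): row=1 col=0 char='l'
After 5 (gg): row=0 col=0 char='g'
After 6 (l): row=0 col=1 char='r'
After 7 (j): row=1 col=1 char='e'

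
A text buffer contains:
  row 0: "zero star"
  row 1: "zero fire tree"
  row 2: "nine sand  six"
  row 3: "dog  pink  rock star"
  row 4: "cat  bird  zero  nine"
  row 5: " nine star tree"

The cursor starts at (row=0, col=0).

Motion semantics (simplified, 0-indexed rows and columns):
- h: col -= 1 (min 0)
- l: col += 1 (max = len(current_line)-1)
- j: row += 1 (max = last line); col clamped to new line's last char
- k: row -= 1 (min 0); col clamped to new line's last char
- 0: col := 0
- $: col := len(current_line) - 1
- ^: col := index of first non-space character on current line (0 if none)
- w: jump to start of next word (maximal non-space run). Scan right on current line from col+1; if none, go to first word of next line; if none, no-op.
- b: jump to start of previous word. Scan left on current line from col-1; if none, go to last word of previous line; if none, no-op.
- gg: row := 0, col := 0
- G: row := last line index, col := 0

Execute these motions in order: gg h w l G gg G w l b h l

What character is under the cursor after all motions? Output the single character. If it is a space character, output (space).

After 1 (gg): row=0 col=0 char='z'
After 2 (h): row=0 col=0 char='z'
After 3 (w): row=0 col=5 char='s'
After 4 (l): row=0 col=6 char='t'
After 5 (G): row=5 col=0 char='_'
After 6 (gg): row=0 col=0 char='z'
After 7 (G): row=5 col=0 char='_'
After 8 (w): row=5 col=1 char='n'
After 9 (l): row=5 col=2 char='i'
After 10 (b): row=5 col=1 char='n'
After 11 (h): row=5 col=0 char='_'
After 12 (l): row=5 col=1 char='n'

Answer: n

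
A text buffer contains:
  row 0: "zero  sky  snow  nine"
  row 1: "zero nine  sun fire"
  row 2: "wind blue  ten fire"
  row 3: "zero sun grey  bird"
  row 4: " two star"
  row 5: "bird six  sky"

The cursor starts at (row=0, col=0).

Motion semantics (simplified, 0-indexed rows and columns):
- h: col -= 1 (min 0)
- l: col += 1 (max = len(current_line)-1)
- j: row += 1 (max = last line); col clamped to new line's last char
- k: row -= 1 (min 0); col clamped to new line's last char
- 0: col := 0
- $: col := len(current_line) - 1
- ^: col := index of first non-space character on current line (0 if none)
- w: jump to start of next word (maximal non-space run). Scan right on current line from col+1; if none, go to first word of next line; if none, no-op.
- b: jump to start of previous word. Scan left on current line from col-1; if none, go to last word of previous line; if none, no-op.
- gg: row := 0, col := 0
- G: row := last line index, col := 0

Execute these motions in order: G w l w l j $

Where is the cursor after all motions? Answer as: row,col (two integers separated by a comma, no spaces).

After 1 (G): row=5 col=0 char='b'
After 2 (w): row=5 col=5 char='s'
After 3 (l): row=5 col=6 char='i'
After 4 (w): row=5 col=10 char='s'
After 5 (l): row=5 col=11 char='k'
After 6 (j): row=5 col=11 char='k'
After 7 ($): row=5 col=12 char='y'

Answer: 5,12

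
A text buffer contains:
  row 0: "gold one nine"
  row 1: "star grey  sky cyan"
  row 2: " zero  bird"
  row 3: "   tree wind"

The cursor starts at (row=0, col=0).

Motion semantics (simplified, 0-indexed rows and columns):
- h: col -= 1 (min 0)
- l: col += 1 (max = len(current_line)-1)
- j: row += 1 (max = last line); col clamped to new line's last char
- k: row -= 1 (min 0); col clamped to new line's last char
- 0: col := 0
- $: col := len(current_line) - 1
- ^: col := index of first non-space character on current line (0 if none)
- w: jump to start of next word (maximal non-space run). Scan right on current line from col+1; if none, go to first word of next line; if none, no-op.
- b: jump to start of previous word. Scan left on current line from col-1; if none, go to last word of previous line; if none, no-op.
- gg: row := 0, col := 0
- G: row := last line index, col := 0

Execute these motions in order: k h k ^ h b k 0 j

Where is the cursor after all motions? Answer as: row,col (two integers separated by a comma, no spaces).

Answer: 1,0

Derivation:
After 1 (k): row=0 col=0 char='g'
After 2 (h): row=0 col=0 char='g'
After 3 (k): row=0 col=0 char='g'
After 4 (^): row=0 col=0 char='g'
After 5 (h): row=0 col=0 char='g'
After 6 (b): row=0 col=0 char='g'
After 7 (k): row=0 col=0 char='g'
After 8 (0): row=0 col=0 char='g'
After 9 (j): row=1 col=0 char='s'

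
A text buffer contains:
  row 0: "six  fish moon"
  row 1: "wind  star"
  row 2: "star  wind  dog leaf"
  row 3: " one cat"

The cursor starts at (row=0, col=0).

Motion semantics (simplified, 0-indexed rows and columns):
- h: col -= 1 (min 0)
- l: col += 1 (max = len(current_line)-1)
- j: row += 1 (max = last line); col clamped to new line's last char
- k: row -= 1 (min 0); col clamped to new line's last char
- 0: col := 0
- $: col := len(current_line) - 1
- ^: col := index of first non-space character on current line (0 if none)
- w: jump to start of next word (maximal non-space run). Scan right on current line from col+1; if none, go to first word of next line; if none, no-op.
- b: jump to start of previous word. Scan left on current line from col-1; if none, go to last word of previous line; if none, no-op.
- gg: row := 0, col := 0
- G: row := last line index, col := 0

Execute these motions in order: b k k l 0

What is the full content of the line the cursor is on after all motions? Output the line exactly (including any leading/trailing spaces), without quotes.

Answer: six  fish moon

Derivation:
After 1 (b): row=0 col=0 char='s'
After 2 (k): row=0 col=0 char='s'
After 3 (k): row=0 col=0 char='s'
After 4 (l): row=0 col=1 char='i'
After 5 (0): row=0 col=0 char='s'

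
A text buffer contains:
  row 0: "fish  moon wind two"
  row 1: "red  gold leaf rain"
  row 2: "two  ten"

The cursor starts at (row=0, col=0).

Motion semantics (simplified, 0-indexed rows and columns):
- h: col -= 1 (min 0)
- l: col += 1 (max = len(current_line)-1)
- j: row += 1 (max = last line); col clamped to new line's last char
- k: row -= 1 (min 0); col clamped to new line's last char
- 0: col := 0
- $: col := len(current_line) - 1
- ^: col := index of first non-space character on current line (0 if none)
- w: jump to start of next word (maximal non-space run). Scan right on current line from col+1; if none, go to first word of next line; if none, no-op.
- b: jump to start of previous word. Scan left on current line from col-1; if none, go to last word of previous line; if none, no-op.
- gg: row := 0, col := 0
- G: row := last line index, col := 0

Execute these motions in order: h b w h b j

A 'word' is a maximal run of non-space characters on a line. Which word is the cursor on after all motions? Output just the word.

After 1 (h): row=0 col=0 char='f'
After 2 (b): row=0 col=0 char='f'
After 3 (w): row=0 col=6 char='m'
After 4 (h): row=0 col=5 char='_'
After 5 (b): row=0 col=0 char='f'
After 6 (j): row=1 col=0 char='r'

Answer: red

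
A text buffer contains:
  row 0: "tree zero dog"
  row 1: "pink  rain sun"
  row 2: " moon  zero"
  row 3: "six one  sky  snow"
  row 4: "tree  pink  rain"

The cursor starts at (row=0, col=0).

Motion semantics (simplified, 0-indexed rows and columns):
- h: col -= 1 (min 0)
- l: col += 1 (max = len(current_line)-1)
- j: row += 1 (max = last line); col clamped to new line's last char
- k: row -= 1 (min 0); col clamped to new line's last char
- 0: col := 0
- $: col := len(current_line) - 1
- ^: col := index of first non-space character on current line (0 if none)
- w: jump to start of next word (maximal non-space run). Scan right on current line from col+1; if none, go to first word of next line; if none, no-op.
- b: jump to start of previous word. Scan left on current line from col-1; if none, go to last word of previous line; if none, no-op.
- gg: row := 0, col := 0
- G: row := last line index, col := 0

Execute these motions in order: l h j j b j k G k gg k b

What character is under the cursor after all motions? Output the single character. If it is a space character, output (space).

Answer: t

Derivation:
After 1 (l): row=0 col=1 char='r'
After 2 (h): row=0 col=0 char='t'
After 3 (j): row=1 col=0 char='p'
After 4 (j): row=2 col=0 char='_'
After 5 (b): row=1 col=11 char='s'
After 6 (j): row=2 col=10 char='o'
After 7 (k): row=1 col=10 char='_'
After 8 (G): row=4 col=0 char='t'
After 9 (k): row=3 col=0 char='s'
After 10 (gg): row=0 col=0 char='t'
After 11 (k): row=0 col=0 char='t'
After 12 (b): row=0 col=0 char='t'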